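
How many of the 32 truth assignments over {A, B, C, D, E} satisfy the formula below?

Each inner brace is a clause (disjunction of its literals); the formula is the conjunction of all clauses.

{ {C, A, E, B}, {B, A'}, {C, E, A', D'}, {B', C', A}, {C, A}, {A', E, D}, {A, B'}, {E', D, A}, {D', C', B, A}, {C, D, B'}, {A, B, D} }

There are 2^5 = 32 truth assignments over (A, B, C, D, E).
Split on A. With A = 1, the clauses containing A are satisfied and A' drops from the rest; 4 of the 2^4 = 16 assignments to the other variables satisfy what remains.
With A = 0, by the same count on the reduced clause set, 0 assignments work.
(One model: A=T, B=T, C=F, D=T, E=T.)
Total: 4 + 0 = 4.

4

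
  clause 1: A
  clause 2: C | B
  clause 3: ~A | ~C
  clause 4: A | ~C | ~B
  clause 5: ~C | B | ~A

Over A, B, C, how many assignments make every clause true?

There are 2^3 = 8 truth assignments over (A, B, C).
Split on A. With A = 1, the clauses containing A are satisfied and ~A drops from the rest; 1 of the 2^2 = 4 assignments to the other variables satisfy what remains.
With A = 0, by the same count on the reduced clause set, 0 assignments work.
Total: 1 + 0 = 1.

1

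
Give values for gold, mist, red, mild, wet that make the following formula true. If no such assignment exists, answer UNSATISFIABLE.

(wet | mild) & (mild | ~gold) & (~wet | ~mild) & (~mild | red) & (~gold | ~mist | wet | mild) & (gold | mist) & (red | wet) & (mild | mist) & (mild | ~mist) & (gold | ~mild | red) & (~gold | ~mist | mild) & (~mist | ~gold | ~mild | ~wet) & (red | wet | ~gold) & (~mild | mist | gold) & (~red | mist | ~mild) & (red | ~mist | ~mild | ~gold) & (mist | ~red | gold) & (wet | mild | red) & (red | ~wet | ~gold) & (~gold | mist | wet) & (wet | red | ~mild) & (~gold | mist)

Case wet = 0:
Unit clause (mild) forces mild = 1.
Unit clause (red) forces red = 1.
Unit clause (mist) forces mist = 1.
No clause remains; gold is free.

gold: 1,  mist: 1,  red: 1,  mild: 1,  wet: 0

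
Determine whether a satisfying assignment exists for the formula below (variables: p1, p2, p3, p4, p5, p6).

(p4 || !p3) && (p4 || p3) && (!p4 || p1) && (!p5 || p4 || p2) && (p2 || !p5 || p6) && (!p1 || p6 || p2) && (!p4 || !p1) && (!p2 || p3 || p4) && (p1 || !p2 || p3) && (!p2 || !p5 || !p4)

Try p4 = true.
The clause (p1) is unit, so p1 = true.
But (!p1) is also a unit clause — contradiction.
That branch fails; take p4 = false instead.
The clause (!p3) is unit, so p3 = false.
But (p3) is also a unit clause — contradiction.
Neither p4 = true nor p4 = false works.
No assignment satisfies every clause.

Unsatisfiable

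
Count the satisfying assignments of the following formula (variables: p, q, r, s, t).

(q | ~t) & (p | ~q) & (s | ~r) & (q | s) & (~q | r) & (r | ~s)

4

There are 2^5 = 32 truth assignments over (p, q, r, s, t).
Split on t. With t = 1, the clauses containing t are satisfied and ~t drops from the rest; 1 of the 2^4 = 16 assignments to the other variables satisfy what remains.
With t = 0, by the same count on the reduced clause set, 3 assignments work.
(One model: p=F, q=F, r=T, s=T, t=F.)
Total: 1 + 3 = 4.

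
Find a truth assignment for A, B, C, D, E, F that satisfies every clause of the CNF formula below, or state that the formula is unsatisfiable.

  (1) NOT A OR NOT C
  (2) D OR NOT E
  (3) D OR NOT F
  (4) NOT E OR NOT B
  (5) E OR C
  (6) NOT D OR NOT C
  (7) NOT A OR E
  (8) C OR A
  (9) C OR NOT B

Try A = false.
From the singleton clause (C), C = true.
From the singleton clause (NOT D), D = false.
From the singleton clause (NOT E), E = false.
From the singleton clause (NOT F), F = false.
All clauses hold; B can take either value.

A: false; B: true; C: true; D: false; E: false; F: false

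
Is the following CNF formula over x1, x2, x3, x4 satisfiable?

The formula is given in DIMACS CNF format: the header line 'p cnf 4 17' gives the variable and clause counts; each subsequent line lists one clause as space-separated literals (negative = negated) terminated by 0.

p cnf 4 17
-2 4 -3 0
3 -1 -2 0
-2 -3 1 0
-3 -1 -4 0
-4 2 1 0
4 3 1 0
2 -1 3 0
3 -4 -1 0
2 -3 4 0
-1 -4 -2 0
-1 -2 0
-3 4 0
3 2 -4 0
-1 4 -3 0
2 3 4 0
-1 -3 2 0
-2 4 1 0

Branch on x1: set x1 = False.
Branch on x2: set x2 = True.
The clause (¬x3) is unit, so x3 = False.
The clause (x4) is unit, so x4 = True.
Every clause now holds.
A satisfying assignment: x1 ↦ False, x2 ↦ True, x3 ↦ False, x4 ↦ True.

Yes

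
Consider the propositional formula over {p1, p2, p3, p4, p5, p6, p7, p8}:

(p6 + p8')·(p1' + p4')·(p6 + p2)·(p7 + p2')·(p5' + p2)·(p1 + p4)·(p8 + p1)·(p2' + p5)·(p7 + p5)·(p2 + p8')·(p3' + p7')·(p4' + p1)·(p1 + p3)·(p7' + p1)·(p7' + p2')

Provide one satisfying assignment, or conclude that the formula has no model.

p1: 1, p2: 0, p3: 0, p4: 0, p5: 0, p6: 1, p7: 1, p8: 0

Branch on p6: set p6 = 1.
Branch on p1: set p1 = 1.
The clause (p4') is unit, so p4 = 0.
Branch on p7: set p7 = 1.
The clause (p3') is unit, so p3 = 0.
The clause (p2') is unit, so p2 = 0.
The clause (p5') is unit, so p5 = 0.
The clause (p8') is unit, so p8 = 0.
All clauses are satisfied.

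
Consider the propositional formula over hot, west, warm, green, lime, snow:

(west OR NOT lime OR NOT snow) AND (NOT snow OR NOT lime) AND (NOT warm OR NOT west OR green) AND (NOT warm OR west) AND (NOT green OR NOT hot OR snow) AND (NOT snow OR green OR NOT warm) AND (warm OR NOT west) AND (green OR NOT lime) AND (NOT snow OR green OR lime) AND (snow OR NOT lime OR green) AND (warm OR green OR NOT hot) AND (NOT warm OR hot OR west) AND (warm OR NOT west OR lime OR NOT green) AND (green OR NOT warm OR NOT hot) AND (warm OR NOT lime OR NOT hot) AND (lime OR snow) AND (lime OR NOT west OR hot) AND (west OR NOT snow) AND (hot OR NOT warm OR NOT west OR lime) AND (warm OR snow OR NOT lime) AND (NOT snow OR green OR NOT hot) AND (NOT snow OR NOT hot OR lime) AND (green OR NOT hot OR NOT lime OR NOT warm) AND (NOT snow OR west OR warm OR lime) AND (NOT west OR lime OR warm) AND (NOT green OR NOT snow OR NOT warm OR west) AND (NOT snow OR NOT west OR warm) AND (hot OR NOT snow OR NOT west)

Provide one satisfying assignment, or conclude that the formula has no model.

hot ↦ false, west ↦ true, warm ↦ true, green ↦ true, lime ↦ true, snow ↦ false

Case snow = false:
The clause (lime) is unit, so lime = true.
The clause (green) is unit, so green = true.
The clause (NOT hot) is unit, so hot = false.
The clause (warm) is unit, so warm = true.
The clause (west) is unit, so west = true.
Every clause now holds.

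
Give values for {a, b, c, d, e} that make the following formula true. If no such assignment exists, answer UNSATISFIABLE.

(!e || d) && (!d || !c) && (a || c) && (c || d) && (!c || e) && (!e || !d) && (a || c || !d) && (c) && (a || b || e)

Unit clause (c) forces c = true.
Unit clause (!d) forces d = false.
Unit clause (!e) forces e = false.
Now (e) is unsatisfied and unit — conflict.

UNSATISFIABLE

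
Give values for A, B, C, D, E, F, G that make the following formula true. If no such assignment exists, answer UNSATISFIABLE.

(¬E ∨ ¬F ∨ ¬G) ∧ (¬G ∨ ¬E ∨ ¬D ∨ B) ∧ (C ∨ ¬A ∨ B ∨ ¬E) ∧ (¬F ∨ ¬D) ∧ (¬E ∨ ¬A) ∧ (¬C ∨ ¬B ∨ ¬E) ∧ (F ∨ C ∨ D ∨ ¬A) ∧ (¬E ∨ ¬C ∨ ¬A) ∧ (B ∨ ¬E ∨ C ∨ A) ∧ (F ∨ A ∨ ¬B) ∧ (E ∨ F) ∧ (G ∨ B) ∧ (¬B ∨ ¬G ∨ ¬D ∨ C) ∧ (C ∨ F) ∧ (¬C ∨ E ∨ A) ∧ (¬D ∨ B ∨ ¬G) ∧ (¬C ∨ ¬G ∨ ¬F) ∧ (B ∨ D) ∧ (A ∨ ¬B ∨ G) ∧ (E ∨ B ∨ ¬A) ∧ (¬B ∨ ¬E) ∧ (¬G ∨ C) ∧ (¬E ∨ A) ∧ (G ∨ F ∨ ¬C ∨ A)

A: True; B: True; C: True; D: False; E: False; F: True; G: False

Case F = True:
The clause (¬D) is unit, so D = False.
The clause (B) is unit, so B = True.
The clause (¬E) is unit, so E = False.
Case C = True:
The clause (A) is unit, so A = True.
The clause (¬G) is unit, so G = False.
This assignment satisfies each clause.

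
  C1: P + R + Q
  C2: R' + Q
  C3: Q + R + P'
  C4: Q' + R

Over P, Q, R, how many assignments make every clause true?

2

There are 2^3 = 8 truth assignments over (P, Q, R).
Check each against the 4 clauses (columns in the order P, Q, R):
  F F F  ✗ fails (P + R + Q)
  F F T  ✗ fails (R' + Q)
  F T F  ✗ fails (Q' + R)
  F T T  ✓ satisfies all
  T F F  ✗ fails (Q + R + P')
  T F T  ✗ fails (R' + Q)
  T T F  ✗ fails (Q' + R)
  T T T  ✓ satisfies all
2 of the 8 rows are models.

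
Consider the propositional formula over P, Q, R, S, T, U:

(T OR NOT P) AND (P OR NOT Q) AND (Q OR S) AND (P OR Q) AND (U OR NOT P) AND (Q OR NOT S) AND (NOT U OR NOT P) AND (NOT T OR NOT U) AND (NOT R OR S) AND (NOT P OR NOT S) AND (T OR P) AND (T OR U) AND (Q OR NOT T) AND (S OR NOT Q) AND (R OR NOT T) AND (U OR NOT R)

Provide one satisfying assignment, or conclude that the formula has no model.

Branch on T: set T = true.
From the singleton clause (NOT U), U = false.
From the singleton clause (NOT P), P = false.
From the singleton clause (NOT Q), Q = false.
Now (Q) is unsatisfied and unit — conflict.
Backtrack on T: now try T = false.
From the singleton clause (NOT P), P = false.
Now (P) is unsatisfied and unit — conflict.
Both values of T lead to a conflict.

UNSATISFIABLE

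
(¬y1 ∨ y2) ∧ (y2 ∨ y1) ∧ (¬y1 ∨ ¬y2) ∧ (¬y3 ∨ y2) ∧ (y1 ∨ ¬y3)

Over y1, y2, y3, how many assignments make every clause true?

1

There are 2^3 = 8 truth assignments over (y1, y2, y3).
Split on y1. With y1 = True, the clauses containing y1 are satisfied and ¬y1 drops from the rest; 0 of the 2^2 = 4 assignments to the other variables satisfy what remains.
With y1 = False, by the same count on the reduced clause set, 1 assignment works.
(One model: y1=F, y2=T, y3=F.)
Total: 0 + 1 = 1.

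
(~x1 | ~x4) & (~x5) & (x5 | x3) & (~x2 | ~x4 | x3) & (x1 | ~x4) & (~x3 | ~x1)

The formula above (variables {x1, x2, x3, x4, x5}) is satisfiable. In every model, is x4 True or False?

Suppose x4 = 1.
The clause (~x1) is unit, so x1 = 0.
That conflicts with the unit clause (x1).
So every satisfying assignment has x4 = False.

False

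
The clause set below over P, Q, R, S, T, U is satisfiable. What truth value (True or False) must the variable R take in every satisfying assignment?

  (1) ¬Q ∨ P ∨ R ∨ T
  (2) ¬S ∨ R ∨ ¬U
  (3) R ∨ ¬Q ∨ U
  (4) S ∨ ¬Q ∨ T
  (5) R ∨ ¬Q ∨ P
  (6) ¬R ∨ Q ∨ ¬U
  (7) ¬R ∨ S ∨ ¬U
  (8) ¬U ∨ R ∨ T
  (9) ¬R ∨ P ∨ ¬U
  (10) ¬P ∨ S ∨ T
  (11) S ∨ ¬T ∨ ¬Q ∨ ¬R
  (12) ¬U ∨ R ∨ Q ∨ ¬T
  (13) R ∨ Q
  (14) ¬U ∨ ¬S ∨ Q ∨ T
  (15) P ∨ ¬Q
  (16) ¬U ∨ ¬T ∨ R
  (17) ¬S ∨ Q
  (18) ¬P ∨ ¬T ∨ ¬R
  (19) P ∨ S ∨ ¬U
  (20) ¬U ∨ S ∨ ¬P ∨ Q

Suppose R = False.
Unit clause (Q) forces Q = True.
Unit clause (U) forces U = True.
Unit clause (¬S) forces S = False.
Unit clause (T) forces T = True.
But (¬T) is also a unit clause — contradiction.
So every satisfying assignment has R = True.

True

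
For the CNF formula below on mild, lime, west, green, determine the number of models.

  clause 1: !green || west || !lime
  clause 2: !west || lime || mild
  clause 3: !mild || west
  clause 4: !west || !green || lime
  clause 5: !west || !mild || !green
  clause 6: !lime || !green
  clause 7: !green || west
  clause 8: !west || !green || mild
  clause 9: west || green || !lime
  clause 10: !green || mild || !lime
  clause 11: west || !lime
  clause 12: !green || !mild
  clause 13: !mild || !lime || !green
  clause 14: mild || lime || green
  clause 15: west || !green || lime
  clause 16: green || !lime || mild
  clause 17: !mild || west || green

2

There are 2^4 = 16 truth assignments over (mild, lime, west, green).
Check each against the 17 clauses (columns in the order mild, lime, west, green):
  F F F F  ✗ fails (mild || lime || green)
  F F F T  ✗ fails (!green || west)
  F F T F  ✗ fails (!west || lime || mild)
  F F T T  ✗ fails (!west || lime || mild)
  F T F F  ✗ fails (west || green || !lime)
  F T F T  ✗ fails (!green || west || !lime)
  F T T F  ✗ fails (green || !lime || mild)
  F T T T  ✗ fails (!lime || !green)
  T F F F  ✗ fails (!mild || west)
  T F F T  ✗ fails (!mild || west)
  T F T F  ✓ satisfies all
  T F T T  ✗ fails (!west || !green || lime)
  T T F F  ✗ fails (!mild || west)
  T T F T  ✗ fails (!green || west || !lime)
  T T T F  ✓ satisfies all
  T T T T  ✗ fails (!west || !mild || !green)
2 of the 16 rows are models.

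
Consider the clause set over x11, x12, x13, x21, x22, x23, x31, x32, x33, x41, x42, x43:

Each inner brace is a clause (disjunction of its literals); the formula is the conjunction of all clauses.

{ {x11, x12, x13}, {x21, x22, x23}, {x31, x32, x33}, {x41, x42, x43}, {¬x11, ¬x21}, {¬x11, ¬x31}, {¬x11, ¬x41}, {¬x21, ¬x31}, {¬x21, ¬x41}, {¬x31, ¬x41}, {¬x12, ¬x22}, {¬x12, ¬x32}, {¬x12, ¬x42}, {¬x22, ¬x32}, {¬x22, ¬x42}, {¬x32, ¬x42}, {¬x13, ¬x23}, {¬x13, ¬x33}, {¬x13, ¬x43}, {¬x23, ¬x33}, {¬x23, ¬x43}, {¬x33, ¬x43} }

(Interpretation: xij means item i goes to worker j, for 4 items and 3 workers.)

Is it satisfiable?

Branch on x11: set x11 = False.
Branch on x12: set x12 = True.
From the singleton clause (¬x22), x22 = False.
From the singleton clause (¬x32), x32 = False.
From the singleton clause (¬x42), x42 = False.
Branch on x21: set x21 = True.
From the singleton clause (¬x31), x31 = False.
From the singleton clause (x33), x33 = True.
From the singleton clause (¬x41), x41 = False.
From the singleton clause (x43), x43 = True.
But (¬x43) is also a unit clause — contradiction.
Backtrack on x21: now try x21 = False.
From the singleton clause (x23), x23 = True.
From the singleton clause (¬x13), x13 = False.
From the singleton clause (¬x33), x33 = False.
From the singleton clause (x31), x31 = True.
From the singleton clause (¬x41), x41 = False.
From the singleton clause (x43), x43 = True.
But (¬x43) is also a unit clause — contradiction.
Either choice for x21 ends in contradiction.
Backtrack on x12: now try x12 = False.
From the singleton clause (x13), x13 = True.
From the singleton clause (¬x23), x23 = False.
From the singleton clause (¬x33), x33 = False.
From the singleton clause (¬x43), x43 = False.
Branch on x21: set x21 = True.
From the singleton clause (¬x31), x31 = False.
From the singleton clause (x32), x32 = True.
From the singleton clause (¬x41), x41 = False.
From the singleton clause (x42), x42 = True.
But (¬x42) is also a unit clause — contradiction.
Backtrack on x21: now try x21 = False.
From the singleton clause (x22), x22 = True.
From the singleton clause (¬x32), x32 = False.
From the singleton clause (x31), x31 = True.
From the singleton clause (¬x41), x41 = False.
From the singleton clause (x42), x42 = True.
But (¬x42) is also a unit clause — contradiction.
Either choice for x21 ends in contradiction.
Either choice for x12 ends in contradiction.
Backtrack on x11: now try x11 = True.
From the singleton clause (¬x21), x21 = False.
From the singleton clause (¬x31), x31 = False.
From the singleton clause (¬x41), x41 = False.
Branch on x22: set x22 = True.
From the singleton clause (¬x12), x12 = False.
From the singleton clause (¬x32), x32 = False.
From the singleton clause (x33), x33 = True.
From the singleton clause (¬x42), x42 = False.
From the singleton clause (x43), x43 = True.
But (¬x43) is also a unit clause — contradiction.
Backtrack on x22: now try x22 = False.
From the singleton clause (x23), x23 = True.
From the singleton clause (¬x13), x13 = False.
From the singleton clause (¬x33), x33 = False.
From the singleton clause (x32), x32 = True.
From the singleton clause (¬x12), x12 = False.
From the singleton clause (¬x42), x42 = False.
From the singleton clause (x43), x43 = True.
But (¬x43) is also a unit clause — contradiction.
Either choice for x22 ends in contradiction.
Either choice for x11 ends in contradiction.
No assignment satisfies every clause.

No, unsatisfiable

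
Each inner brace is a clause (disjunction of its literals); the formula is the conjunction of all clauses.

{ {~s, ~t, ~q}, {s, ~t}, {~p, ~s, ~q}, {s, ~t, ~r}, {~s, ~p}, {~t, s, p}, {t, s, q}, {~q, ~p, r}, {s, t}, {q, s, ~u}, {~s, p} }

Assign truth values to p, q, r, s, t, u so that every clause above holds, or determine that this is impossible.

Try s = 1.
Unit clause (~p) forces p = 0.
That conflicts with the unit clause (p).
Undo s and try s = 0.
Unit clause (~t) forces t = 0.
That conflicts with the unit clause (t).
Both values of s lead to a conflict.

UNSATISFIABLE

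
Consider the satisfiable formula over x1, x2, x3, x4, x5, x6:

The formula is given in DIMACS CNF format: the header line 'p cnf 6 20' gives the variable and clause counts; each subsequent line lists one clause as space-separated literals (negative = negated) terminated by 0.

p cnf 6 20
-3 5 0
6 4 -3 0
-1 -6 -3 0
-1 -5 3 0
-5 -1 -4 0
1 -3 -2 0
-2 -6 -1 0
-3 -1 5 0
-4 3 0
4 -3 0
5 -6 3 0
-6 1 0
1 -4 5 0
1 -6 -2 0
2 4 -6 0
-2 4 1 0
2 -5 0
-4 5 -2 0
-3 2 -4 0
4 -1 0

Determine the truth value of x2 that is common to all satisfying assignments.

Suppose x2 = True.
Suppose x3 = False.
Unit clause (¬x4) forces x4 = False.
Unit clause (x1) forces x1 = True.
Now (¬x1) is unsatisfied and unit — conflict.
That branch fails; take x3 = True instead.
Unit clause (x5) forces x5 = True.
Unit clause (x1) forces x1 = True.
Unit clause (¬x6) forces x6 = False.
Unit clause (x4) forces x4 = True.
Now (¬x4) is unsatisfied and unit — conflict.
Neither x3 = True nor x3 = False works.
So every satisfying assignment has x2 = False.

False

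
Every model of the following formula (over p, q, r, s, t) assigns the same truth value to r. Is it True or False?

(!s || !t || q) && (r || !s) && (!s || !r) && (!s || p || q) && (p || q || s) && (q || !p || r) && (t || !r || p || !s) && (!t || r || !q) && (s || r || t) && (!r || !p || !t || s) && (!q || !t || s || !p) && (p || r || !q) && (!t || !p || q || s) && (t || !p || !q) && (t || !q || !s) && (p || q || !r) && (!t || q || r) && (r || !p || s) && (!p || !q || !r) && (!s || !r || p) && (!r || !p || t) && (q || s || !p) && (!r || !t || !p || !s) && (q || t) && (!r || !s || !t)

Suppose r = false.
From the singleton clause (!s), s = false.
From the singleton clause (t), t = true.
From the singleton clause (!q), q = false.
That conflicts with the unit clause (q).
So every satisfying assignment has r = True.

True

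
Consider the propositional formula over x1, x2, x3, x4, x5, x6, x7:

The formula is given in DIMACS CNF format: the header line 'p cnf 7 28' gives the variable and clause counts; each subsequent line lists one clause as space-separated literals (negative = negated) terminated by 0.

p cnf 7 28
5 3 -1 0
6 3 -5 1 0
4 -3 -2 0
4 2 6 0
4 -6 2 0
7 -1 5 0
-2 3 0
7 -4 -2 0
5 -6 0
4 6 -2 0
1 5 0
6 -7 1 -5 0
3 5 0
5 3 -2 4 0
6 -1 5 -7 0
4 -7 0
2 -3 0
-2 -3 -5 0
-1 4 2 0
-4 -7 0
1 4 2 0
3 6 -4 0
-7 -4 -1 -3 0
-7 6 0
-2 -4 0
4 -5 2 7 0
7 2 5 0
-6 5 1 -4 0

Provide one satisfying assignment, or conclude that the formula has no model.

Try x2 = False.
(¬x3) alone gives x3 = False.
(x5) alone gives x5 = True.
Try x6 = True.
(x4) alone gives x4 = True.
(¬x7) alone gives x7 = False.
No clause remains; x1 is free.

x1=True,  x2=False,  x3=False,  x4=True,  x5=True,  x6=True,  x7=False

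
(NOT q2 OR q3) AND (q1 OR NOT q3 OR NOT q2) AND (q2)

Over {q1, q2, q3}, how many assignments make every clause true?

1

There are 2^3 = 8 truth assignments over (q1, q2, q3).
Check each against the 3 clauses (columns in the order q1, q2, q3):
  F F F  ✗ fails (q2)
  F F T  ✗ fails (q2)
  F T F  ✗ fails (NOT q2 OR q3)
  F T T  ✗ fails (q1 OR NOT q3 OR NOT q2)
  T F F  ✗ fails (q2)
  T F T  ✗ fails (q2)
  T T F  ✗ fails (NOT q2 OR q3)
  T T T  ✓ satisfies all
1 of the 8 rows is a model.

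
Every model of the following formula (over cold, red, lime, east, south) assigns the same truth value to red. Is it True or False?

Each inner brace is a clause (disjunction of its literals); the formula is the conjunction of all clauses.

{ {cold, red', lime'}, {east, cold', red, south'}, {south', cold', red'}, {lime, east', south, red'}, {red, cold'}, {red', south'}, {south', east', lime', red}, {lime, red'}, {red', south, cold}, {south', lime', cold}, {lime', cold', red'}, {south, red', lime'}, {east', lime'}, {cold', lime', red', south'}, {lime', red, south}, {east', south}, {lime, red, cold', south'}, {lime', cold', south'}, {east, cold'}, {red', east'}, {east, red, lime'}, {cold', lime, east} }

Suppose red = 1.
(south') alone gives south = 0.
(lime) alone gives lime = 1.
Now (lime') is unsatisfied and unit — conflict.
So every satisfying assignment has red = False.

False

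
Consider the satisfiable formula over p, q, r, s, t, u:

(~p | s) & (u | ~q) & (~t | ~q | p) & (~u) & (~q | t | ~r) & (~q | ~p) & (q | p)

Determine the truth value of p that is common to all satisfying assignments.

Suppose p = 0.
(~u) alone gives u = 0.
(~q) alone gives q = 0.
Now (q) is unsatisfied and unit — conflict.
So every satisfying assignment has p = True.

True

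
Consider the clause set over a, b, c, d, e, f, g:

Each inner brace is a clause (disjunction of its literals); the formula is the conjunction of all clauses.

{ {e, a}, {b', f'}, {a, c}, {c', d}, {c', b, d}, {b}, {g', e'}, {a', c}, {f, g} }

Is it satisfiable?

From the singleton clause (b), b = 1.
From the singleton clause (f'), f = 0.
From the singleton clause (g), g = 1.
From the singleton clause (e'), e = 0.
From the singleton clause (a), a = 1.
From the singleton clause (c), c = 1.
From the singleton clause (d), d = 1.
All clauses are satisfied.
A satisfying assignment: a ↦ 1; b ↦ 1; c ↦ 1; d ↦ 1; e ↦ 0; f ↦ 0; g ↦ 1.

Yes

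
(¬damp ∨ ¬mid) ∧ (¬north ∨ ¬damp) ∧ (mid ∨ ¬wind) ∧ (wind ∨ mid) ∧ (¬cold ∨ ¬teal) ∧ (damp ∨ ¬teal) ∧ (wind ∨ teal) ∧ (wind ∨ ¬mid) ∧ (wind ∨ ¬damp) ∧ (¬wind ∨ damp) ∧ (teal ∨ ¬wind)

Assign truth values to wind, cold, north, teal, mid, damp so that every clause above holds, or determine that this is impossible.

Branch on damp: set damp = False.
(¬teal) alone gives teal = False.
(wind) alone gives wind = True.
That conflicts with the unit clause (¬wind).
That branch fails; take damp = True instead.
(¬mid) alone gives mid = False.
(¬north) alone gives north = False.
(¬wind) alone gives wind = False.
That conflicts with the unit clause (wind).
Neither damp = True nor damp = False works.

UNSATISFIABLE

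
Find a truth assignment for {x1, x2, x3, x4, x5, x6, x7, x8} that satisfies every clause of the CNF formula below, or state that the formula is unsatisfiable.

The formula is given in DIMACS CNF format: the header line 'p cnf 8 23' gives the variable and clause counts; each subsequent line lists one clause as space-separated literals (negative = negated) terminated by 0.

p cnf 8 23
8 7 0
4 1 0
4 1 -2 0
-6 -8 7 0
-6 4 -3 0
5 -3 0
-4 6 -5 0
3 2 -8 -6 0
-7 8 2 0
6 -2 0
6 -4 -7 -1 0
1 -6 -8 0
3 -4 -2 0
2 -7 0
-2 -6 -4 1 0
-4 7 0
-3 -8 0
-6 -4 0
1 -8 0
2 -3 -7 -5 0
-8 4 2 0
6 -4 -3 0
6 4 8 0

Branch on x8: set x8 = False.
(x7) alone gives x7 = True.
(x2) alone gives x2 = True.
(x6) alone gives x6 = True.
(¬x4) alone gives x4 = False.
(x1) alone gives x1 = True.
(¬x3) alone gives x3 = False.
No clause remains; x5 is free.

x1: True, x2: True, x3: False, x4: False, x5: False, x6: True, x7: True, x8: False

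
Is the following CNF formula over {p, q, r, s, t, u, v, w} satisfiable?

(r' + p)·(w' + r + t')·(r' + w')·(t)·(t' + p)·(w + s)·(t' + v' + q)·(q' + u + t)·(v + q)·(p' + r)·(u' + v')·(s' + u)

Unit clause (t) forces t = 1.
Unit clause (p) forces p = 1.
Unit clause (r) forces r = 1.
Unit clause (w') forces w = 0.
Unit clause (s) forces s = 1.
Unit clause (u) forces u = 1.
Unit clause (v') forces v = 0.
Unit clause (q) forces q = 1.
Every clause now holds.
A satisfying assignment: p ↦ 1,  q ↦ 1,  r ↦ 1,  s ↦ 1,  t ↦ 1,  u ↦ 1,  v ↦ 0,  w ↦ 0.

Satisfiable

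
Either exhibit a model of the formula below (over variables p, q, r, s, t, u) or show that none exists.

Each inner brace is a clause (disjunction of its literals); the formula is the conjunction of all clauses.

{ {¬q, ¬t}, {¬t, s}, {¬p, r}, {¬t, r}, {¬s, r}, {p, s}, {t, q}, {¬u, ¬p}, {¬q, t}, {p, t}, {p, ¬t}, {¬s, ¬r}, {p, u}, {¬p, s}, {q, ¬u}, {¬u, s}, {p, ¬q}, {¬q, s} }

UNSATISFIABLE

Case q = False:
From the singleton clause (t), t = True.
From the singleton clause (s), s = True.
From the singleton clause (r), r = True.
Now (¬r) is unsatisfied and unit — conflict.
That branch fails; take q = True instead.
From the singleton clause (¬t), t = False.
Now (t) is unsatisfied and unit — conflict.
Neither q = True nor q = False works.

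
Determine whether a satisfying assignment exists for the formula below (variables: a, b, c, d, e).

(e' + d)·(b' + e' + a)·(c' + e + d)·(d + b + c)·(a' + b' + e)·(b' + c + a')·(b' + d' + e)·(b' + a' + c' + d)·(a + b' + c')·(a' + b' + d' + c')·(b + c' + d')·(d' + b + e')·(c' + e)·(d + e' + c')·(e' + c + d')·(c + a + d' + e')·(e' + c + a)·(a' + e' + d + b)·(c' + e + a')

Yes

Branch on e: set e = 0.
From the singleton clause (c'), c = 0.
Branch on d: set d = 0.
From the singleton clause (b), b = 1.
From the singleton clause (a'), a = 0.
Every clause now holds.
A satisfying assignment: a=0; b=1; c=0; d=0; e=0.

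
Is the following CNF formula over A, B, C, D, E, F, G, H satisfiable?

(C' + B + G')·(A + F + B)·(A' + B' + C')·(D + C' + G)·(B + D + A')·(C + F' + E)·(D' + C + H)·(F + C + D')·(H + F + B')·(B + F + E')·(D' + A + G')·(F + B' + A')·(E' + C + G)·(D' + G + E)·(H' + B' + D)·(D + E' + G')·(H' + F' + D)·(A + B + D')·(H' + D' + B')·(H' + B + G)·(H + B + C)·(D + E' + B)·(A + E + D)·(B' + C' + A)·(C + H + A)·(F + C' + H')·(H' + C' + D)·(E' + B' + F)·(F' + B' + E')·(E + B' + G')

Satisfiable

Branch on C: set C = 0.
Branch on F: set F = 1.
From the singleton clause (E), E = 1.
From the singleton clause (G), G = 1.
From the singleton clause (D), D = 1.
From the singleton clause (H), H = 1.
From the singleton clause (A), A = 1.
From the singleton clause (B'), B = 0.
This assignment satisfies each clause.
A satisfying assignment: A=1; B=0; C=0; D=1; E=1; F=1; G=1; H=1.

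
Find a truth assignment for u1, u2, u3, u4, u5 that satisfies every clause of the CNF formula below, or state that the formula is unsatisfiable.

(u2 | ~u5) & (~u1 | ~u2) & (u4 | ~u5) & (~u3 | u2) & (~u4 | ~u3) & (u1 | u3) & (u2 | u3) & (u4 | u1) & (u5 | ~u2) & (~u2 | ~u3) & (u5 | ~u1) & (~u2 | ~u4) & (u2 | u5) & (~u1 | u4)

Try u2 = 1.
The clause (~u1) is unit, so u1 = 0.
The clause (u3) is unit, so u3 = 1.
But (~u3) is also a unit clause — contradiction.
So u2 must be the other value — set u2 = 0.
The clause (~u5) is unit, so u5 = 0.
But (u5) is also a unit clause — contradiction.
Neither u2 = 1 nor u2 = 0 works.

UNSATISFIABLE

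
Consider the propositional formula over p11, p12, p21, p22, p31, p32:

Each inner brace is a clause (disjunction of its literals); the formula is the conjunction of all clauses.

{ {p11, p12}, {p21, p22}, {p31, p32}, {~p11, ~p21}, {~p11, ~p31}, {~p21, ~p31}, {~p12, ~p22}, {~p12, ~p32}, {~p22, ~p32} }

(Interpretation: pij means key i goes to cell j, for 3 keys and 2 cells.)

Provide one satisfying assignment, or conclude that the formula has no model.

Case p11 = 1:
From the singleton clause (~p21), p21 = 0.
From the singleton clause (p22), p22 = 1.
From the singleton clause (~p31), p31 = 0.
From the singleton clause (p32), p32 = 1.
But (~p32) is also a unit clause — contradiction.
That branch fails; take p11 = 0 instead.
From the singleton clause (p12), p12 = 1.
From the singleton clause (~p22), p22 = 0.
From the singleton clause (p21), p21 = 1.
From the singleton clause (~p31), p31 = 0.
From the singleton clause (p32), p32 = 1.
But (~p32) is also a unit clause — contradiction.
Either choice for p11 ends in contradiction.

UNSATISFIABLE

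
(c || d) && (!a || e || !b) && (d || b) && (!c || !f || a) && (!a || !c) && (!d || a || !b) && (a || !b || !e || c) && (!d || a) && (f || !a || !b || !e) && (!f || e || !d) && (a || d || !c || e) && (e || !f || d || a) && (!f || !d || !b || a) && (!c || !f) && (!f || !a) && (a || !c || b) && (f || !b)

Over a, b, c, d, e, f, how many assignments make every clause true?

2

There are 2^6 = 64 truth assignments over (a, b, c, d, e, f).
Split on a. With a = true, the clauses containing a are satisfied and !a drops from the rest; 2 of the 2^5 = 32 assignments to the other variables satisfy what remains.
With a = false, by the same count on the reduced clause set, 0 assignments work.
(One model: a=T, b=F, c=F, d=T, e=F, f=F.)
Total: 2 + 0 = 2.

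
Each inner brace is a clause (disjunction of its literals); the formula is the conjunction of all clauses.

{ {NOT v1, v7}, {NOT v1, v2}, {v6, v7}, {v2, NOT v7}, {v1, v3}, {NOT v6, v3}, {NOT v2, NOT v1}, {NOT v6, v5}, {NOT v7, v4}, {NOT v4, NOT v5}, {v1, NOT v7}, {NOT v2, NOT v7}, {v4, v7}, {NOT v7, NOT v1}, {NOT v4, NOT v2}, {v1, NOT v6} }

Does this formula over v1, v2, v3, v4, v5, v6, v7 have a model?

Suppose v1 = false.
The clause (v3) is unit, so v3 = true.
The clause (NOT v7) is unit, so v7 = false.
The clause (v6) is unit, so v6 = true.
That conflicts with the unit clause (NOT v6).
So v1 must be the other value — set v1 = true.
The clause (v7) is unit, so v7 = true.
That conflicts with the unit clause (NOT v7).
Neither v1 = true nor v1 = false works.
No assignment satisfies every clause.

No, unsatisfiable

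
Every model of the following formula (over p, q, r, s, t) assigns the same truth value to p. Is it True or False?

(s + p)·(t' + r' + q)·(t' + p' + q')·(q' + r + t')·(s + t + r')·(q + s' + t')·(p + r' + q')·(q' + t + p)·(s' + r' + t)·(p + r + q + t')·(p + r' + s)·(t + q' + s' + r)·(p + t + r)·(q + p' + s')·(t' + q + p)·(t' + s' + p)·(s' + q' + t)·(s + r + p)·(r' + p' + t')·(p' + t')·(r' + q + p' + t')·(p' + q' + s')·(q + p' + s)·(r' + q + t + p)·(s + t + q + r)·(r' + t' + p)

Suppose p = 0.
From the singleton clause (s), s = 1.
From the singleton clause (t'), t = 0.
From the singleton clause (q'), q = 0.
From the singleton clause (r'), r = 0.
That conflicts with the unit clause (r).
So every satisfying assignment has p = True.

True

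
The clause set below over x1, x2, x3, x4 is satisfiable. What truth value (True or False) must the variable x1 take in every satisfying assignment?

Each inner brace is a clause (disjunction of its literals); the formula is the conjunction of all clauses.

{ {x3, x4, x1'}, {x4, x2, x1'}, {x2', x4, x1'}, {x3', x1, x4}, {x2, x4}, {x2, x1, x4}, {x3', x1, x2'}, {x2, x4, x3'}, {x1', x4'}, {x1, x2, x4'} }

False

Suppose x1 = 1.
The clause (x4') is unit, so x4 = 0.
The clause (x3) is unit, so x3 = 1.
The clause (x2) is unit, so x2 = 1.
But (x2') is also a unit clause — contradiction.
So every satisfying assignment has x1 = False.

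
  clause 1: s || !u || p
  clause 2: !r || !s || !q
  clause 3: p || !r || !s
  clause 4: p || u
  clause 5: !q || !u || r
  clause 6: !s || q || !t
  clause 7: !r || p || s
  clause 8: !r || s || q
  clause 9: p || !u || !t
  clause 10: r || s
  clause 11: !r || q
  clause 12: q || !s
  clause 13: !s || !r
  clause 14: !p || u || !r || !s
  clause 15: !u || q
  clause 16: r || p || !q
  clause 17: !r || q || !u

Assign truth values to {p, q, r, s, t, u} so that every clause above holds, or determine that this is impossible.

p ↦ true, q ↦ true, r ↦ false, s ↦ true, t ↦ true, u ↦ false

Case p = true:
Case r = false:
Unit clause (s) forces s = true.
Unit clause (q) forces q = true.
Unit clause (!u) forces u = false.
No clause remains; t is free.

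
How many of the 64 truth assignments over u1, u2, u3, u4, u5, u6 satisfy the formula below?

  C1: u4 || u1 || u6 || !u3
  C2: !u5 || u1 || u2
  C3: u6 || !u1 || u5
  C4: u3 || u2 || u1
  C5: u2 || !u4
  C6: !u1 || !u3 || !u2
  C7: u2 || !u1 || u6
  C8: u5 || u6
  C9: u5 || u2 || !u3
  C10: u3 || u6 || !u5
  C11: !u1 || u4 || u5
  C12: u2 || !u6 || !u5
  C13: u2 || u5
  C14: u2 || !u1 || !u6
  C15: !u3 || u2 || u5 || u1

12

There are 2^6 = 64 truth assignments over (u1, u2, u3, u4, u5, u6).
Split on u2. With u2 = true, the clauses containing u2 are satisfied and !u2 drops from the rest; 12 of the 2^5 = 32 assignments to the other variables satisfy what remains.
With u2 = false, by the same count on the reduced clause set, 0 assignments work.
Total: 12 + 0 = 12.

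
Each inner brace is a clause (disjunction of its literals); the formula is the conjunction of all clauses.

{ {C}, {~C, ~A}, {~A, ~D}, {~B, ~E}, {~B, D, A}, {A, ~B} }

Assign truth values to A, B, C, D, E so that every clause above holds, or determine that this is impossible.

A: 0, B: 0, C: 1, D: 1, E: 1

(C) alone gives C = 1.
(~A) alone gives A = 0.
(~B) alone gives B = 0.
Every clause is now satisfied; D, E are unconstrained.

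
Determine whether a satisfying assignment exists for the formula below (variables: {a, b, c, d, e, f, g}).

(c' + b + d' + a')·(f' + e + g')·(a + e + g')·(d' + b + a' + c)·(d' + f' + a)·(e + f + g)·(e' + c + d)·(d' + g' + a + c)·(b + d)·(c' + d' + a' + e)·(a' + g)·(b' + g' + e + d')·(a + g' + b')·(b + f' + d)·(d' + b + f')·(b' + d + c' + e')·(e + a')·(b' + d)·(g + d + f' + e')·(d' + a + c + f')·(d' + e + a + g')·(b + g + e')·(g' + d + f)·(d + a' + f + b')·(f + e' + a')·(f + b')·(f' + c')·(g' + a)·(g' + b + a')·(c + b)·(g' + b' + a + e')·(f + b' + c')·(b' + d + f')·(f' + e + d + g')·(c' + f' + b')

Try b = 1.
From the singleton clause (d), d = 1.
From the singleton clause (f), f = 1.
From the singleton clause (a), a = 1.
From the singleton clause (g), g = 1.
From the singleton clause (e), e = 1.
From the singleton clause (c'), c = 0.
This assignment satisfies each clause.
A satisfying assignment: a ↦ 1, b ↦ 1, c ↦ 0, d ↦ 1, e ↦ 1, f ↦ 1, g ↦ 1.

Yes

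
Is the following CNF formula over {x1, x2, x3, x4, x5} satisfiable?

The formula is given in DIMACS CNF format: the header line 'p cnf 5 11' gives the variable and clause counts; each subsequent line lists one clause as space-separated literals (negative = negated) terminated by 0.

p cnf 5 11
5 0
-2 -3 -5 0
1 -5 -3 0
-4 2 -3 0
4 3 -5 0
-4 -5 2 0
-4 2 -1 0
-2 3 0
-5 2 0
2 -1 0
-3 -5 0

No

Unit clause (x5) forces x5 = True.
Unit clause (x2) forces x2 = True.
Unit clause (¬x3) forces x3 = False.
But (x3) is also a unit clause — contradiction.
No assignment satisfies every clause.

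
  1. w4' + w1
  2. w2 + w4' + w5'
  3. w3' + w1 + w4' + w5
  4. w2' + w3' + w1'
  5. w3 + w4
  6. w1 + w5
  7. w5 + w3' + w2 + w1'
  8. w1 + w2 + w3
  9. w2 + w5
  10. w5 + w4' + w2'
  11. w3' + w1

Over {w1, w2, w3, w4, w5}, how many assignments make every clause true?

2

There are 2^5 = 32 truth assignments over (w1, w2, w3, w4, w5).
Split on w3. With w3 = 1, the clauses containing w3 are satisfied and w3' drops from the rest; 1 of the 2^4 = 16 assignments to the other variables satisfy what remains.
With w3 = 0, by the same count on the reduced clause set, 1 assignment works.
(One model: w1=T, w2=F, w3=T, w4=F, w5=T.)
Total: 1 + 1 = 2.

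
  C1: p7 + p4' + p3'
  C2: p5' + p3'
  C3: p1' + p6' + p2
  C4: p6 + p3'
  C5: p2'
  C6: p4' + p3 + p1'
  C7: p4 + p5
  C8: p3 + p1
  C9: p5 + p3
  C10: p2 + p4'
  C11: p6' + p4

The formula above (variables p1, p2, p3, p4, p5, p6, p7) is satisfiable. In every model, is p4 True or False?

False

Suppose p4 = 1.
From the singleton clause (p2'), p2 = 0.
That conflicts with the unit clause (p2).
So every satisfying assignment has p4 = False.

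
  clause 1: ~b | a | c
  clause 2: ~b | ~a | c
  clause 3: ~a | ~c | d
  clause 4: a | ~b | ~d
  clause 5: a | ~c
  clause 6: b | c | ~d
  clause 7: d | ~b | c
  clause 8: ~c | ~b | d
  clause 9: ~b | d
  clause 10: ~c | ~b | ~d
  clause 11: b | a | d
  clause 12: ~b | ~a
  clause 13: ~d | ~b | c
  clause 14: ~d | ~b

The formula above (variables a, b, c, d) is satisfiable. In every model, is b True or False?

False

Suppose b = 1.
Unit clause (d) forces d = 1.
Now (~d) is unsatisfied and unit — conflict.
So every satisfying assignment has b = False.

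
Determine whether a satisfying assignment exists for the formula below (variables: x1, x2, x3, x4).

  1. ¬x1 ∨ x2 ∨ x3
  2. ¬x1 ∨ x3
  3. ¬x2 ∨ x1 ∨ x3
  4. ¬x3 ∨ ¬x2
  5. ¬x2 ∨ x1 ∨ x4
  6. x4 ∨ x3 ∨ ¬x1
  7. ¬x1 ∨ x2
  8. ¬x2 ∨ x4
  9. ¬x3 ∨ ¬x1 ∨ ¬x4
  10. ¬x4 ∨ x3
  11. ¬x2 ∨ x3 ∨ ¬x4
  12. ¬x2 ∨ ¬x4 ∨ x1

Yes, satisfiable

Case x1 = False:
Case x2 = False:
Case x4 = False:
Every clause is now satisfied; x3 is unconstrained.
A satisfying assignment: x1=False, x2=False, x3=True, x4=False.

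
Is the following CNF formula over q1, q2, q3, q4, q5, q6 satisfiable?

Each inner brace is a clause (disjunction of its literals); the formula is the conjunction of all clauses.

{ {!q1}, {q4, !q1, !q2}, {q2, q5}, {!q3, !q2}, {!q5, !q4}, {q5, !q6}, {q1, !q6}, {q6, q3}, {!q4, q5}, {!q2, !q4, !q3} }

Unit clause (!q1) forces q1 = false.
Unit clause (!q6) forces q6 = false.
Unit clause (q3) forces q3 = true.
Unit clause (!q2) forces q2 = false.
Unit clause (q5) forces q5 = true.
Unit clause (!q4) forces q4 = false.
This assignment satisfies each clause.
A satisfying assignment: q1 ↦ false; q2 ↦ false; q3 ↦ true; q4 ↦ false; q5 ↦ true; q6 ↦ false.

Satisfiable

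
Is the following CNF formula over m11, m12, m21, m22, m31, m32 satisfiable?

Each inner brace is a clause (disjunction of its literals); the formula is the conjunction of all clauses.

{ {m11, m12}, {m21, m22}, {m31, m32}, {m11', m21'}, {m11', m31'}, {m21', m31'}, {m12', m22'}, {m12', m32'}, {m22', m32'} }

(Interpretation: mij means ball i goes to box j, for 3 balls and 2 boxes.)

No, unsatisfiable

Try m11 = 1.
(m21') alone gives m21 = 0.
(m22) alone gives m22 = 1.
(m31') alone gives m31 = 0.
(m32) alone gives m32 = 1.
But (m32') is also a unit clause — contradiction.
That branch fails; take m11 = 0 instead.
(m12) alone gives m12 = 1.
(m22') alone gives m22 = 0.
(m21) alone gives m21 = 1.
(m31') alone gives m31 = 0.
(m32) alone gives m32 = 1.
But (m32') is also a unit clause — contradiction.
Either choice for m11 ends in contradiction.
No assignment satisfies every clause.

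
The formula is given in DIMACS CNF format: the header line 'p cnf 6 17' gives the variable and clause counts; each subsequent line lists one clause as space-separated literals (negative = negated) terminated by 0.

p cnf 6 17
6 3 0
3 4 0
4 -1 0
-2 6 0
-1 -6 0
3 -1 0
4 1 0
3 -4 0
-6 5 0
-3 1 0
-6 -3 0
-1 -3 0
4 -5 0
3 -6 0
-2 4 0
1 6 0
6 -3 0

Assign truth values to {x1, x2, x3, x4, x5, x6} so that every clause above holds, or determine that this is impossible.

Try x6 = True.
(¬x1) alone gives x1 = False.
(x4) alone gives x4 = True.
(x3) alone gives x3 = True.
That conflicts with the unit clause (¬x3).
Backtrack on x6: now try x6 = False.
(x3) alone gives x3 = True.
That conflicts with the unit clause (¬x3).
Both values of x6 lead to a conflict.

UNSATISFIABLE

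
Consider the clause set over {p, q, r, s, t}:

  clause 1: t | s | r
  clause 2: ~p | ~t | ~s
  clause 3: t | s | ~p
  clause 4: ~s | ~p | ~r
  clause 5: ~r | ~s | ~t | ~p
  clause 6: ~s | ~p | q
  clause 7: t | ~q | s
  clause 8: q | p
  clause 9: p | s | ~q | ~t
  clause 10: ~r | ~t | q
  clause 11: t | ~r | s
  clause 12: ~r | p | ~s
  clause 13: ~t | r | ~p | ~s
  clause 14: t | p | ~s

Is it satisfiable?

Yes

Suppose q = 1.
Suppose t = 1.
Suppose p = 1.
(~s) alone gives s = 0.
Every clause is now satisfied; r is unconstrained.
A satisfying assignment: p: 1,  q: 1,  r: 1,  s: 0,  t: 1.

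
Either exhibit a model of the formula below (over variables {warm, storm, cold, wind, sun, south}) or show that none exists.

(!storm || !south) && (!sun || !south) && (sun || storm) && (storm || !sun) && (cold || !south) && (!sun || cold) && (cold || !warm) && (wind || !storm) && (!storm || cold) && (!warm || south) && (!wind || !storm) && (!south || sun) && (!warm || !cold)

Branch on storm: set storm = false.
From the singleton clause (sun), sun = true.
That conflicts with the unit clause (!sun).
Backtrack on storm: now try storm = true.
From the singleton clause (!south), south = false.
From the singleton clause (wind), wind = true.
That conflicts with the unit clause (!wind).
Neither storm = true nor storm = false works.

UNSATISFIABLE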